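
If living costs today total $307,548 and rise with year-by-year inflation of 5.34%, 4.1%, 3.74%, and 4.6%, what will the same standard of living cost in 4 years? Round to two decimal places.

Cumulative price-level factor: 1.0534 × 1.041 × 1.0374 × 1.046 ≈ 1.1899315284.
The nominal amount required is $307,548 scaled up by that factor.

$365,961.06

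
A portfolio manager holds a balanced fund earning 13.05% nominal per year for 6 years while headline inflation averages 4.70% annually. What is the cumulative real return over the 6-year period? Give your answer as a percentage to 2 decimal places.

The annual real rate is (1+13.05%)/(1+4.70%) − 1 = 7.9752%.
Compounded over 6 years: (1 + 0.079752)^6 − 1 ≈ 0.58469.

58.47%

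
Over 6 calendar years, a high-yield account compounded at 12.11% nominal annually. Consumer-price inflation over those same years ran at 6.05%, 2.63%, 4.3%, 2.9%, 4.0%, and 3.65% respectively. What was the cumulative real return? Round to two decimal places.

Cumulative inflation factor: 1.0605 × 1.0263 × 1.043 × 1.029 × 1.040 × 1.0365 ≈ 1.25918.
Nominal growth factor: 1.98548. Real growth factor = 1.98548 / 1.25918 ≈ 1.57681.
Total real return ≈ 57.6808%.

57.68%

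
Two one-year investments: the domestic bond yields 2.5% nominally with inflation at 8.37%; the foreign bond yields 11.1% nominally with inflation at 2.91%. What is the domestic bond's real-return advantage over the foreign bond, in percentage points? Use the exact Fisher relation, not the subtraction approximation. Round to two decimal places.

-13.38

The domestic bond real return: 1.025/1.0837 − 1 = -5.417%.
The foreign bond real return: 1.111/1.0291 − 1 = 7.958%.
Difference: -5.417 − 7.958 = -13.375 pp.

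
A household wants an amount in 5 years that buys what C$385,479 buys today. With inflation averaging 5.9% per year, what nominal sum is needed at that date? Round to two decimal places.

C$513,429.15

Cumulative price-level factor: (1+5.9%)^5 ≈ 1.3319250917.
Multiplying C$385,479 by the price-level factor gives the future nominal sum.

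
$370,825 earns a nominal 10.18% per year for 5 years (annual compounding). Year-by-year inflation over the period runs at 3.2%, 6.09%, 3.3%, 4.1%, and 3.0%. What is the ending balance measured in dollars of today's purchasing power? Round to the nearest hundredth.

$496,524.20

Nominal value at maturity: $370,825 × (1 + 10.18%)^5 ≈ $602,119.71.
Price-level factor over 5 years: 1.032 × 1.0609 × 1.033 × 1.041 × 1.030 ≈ 1.2126694099.
Dividing the nominal maturity value by the price-level factor gives the value in today's money.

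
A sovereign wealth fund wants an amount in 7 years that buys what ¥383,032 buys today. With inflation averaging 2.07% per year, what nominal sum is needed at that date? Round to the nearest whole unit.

¥442,101

Cumulative price-level factor: (1+2.07%)^7 ≈ 1.1542152375.
Multiplying ¥383,032 by the price-level factor gives the future nominal sum.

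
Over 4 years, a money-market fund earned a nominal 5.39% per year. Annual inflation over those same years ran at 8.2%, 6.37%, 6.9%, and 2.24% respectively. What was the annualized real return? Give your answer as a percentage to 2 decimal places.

Cumulative inflation factor: 1.082 × 1.0637 × 1.069 × 1.0224 ≈ 1.25790.
Nominal growth factor: 1.23367. Real growth factor = 1.23367 / 1.25790 ≈ 0.98074.
Annualized: 0.98074^(1/4) − 1 ≈ -0.00485.

-0.49%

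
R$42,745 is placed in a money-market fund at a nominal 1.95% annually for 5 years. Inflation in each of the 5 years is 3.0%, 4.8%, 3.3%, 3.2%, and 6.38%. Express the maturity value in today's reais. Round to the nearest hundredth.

Nominal value at maturity: R$42,745 × (1 + 1.95%)^5 ≈ R$47,078.38.
Price-level factor over 5 years: 1.030 × 1.048 × 1.033 × 1.032 × 1.0638 ≈ 1.2241609232.
Dividing the nominal maturity value by the price-level factor gives the value in today's money.

R$38,457.67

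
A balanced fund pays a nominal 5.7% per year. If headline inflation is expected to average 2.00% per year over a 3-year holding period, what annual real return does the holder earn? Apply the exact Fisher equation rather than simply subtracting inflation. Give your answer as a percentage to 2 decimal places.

With constant rates the annual real return is the same each year: (1+5.7%)/(1+2.00%) − 1 = 0.03627.

3.63%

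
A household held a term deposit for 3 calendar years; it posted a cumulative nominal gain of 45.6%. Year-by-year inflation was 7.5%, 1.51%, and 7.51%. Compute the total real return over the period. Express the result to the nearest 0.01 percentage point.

Cumulative inflation factor: 1.075 × 1.0151 × 1.0751 ≈ 1.17318.
Nominal growth factor: 1.45600. Real growth factor = 1.45600 / 1.17318 ≈ 1.24107.
Total real return ≈ 24.1067%.

24.11%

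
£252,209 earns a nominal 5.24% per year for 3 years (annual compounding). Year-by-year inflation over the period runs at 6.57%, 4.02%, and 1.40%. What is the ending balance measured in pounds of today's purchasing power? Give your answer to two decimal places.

Nominal value at maturity: £252,209 × (1 + 5.24%)^3 ≈ £293,970.06.
Price-level factor over 3 years: 1.0657 × 1.0402 × 1.0140 ≈ 1.1240607160.
Dividing the nominal maturity value by the price-level factor gives the value in today's money.

£261,525.07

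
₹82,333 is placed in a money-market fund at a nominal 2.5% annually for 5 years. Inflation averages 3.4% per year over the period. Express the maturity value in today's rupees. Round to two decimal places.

₹78,811.68

Nominal value at maturity: ₹82,333 × (1 + 2.5%)^5 ≈ ₹93,152.23.
Price-level factor over 5 years: (1 + 3.4%)^5 ≈ 1.1819597671.
Dividing the nominal maturity value by the price-level factor gives the value in today's money.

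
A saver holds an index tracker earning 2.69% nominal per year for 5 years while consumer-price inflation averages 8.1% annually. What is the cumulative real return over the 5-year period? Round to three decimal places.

-22.641%

The annual real rate is (1+2.69%)/(1+8.1%) − 1 = -5.0046%.
Compounded over 5 years: (1 + -0.050046)^5 − 1 ≈ -0.22641.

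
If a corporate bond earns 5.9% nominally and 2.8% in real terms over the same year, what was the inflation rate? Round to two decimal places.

From (1+r_nom) = (1+r_real)(1+π), we get 1+π = (1 + 5.9%)/(1 + 2.8%) = 1.059/1.028 ≈ 1.03016.
So π ≈ 3.0156%.

3.02%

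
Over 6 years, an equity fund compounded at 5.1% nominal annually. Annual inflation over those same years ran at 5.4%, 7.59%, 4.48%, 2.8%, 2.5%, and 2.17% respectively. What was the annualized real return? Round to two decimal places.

Cumulative inflation factor: 1.054 × 1.0759 × 1.0448 × 1.028 × 1.025 × 1.0217 ≈ 1.27552.
Nominal growth factor: 1.34777. Real growth factor = 1.34777 / 1.27552 ≈ 1.05665.
Annualized: 1.05665^(1/6) − 1 ≈ 0.00923.

0.92%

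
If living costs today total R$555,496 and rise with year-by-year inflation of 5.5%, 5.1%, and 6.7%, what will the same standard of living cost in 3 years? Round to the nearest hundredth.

R$657,204.50

Cumulative price-level factor: 1.055 × 1.051 × 1.067 = 1.183094935.
Multiplying R$555,496 by the price-level factor gives the future nominal sum.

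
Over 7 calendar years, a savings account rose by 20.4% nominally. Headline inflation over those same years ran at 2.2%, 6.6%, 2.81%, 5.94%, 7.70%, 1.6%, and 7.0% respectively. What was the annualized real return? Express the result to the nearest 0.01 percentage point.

Cumulative inflation factor: 1.022 × 1.066 × 1.0281 × 1.0594 × 1.0770 × 1.016 × 1.070 ≈ 1.38930.
Nominal growth factor: 1.20400. Real growth factor = 1.20400 / 1.38930 ≈ 0.86662.
Annualized: 0.86662^(1/7) − 1 ≈ -0.02024.

-2.02%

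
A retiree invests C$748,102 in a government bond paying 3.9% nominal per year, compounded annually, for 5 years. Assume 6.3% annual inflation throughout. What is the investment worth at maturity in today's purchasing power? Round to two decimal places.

C$667,378.53

Nominal value at maturity: C$748,102 × (1 + 3.9%)^5 ≈ C$905,813.01.
Price-level factor over 5 years: (1 + 6.3%)^5 ≈ 1.3572702272.
Dividing the nominal maturity value by the price-level factor gives the value in today's money.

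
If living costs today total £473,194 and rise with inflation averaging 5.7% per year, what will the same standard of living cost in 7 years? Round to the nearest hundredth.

£697,532.01

Cumulative price-level factor: (1+5.7%)^7 ≈ 1.4740930926.
Multiplying £473,194 by the price-level factor gives the future nominal sum.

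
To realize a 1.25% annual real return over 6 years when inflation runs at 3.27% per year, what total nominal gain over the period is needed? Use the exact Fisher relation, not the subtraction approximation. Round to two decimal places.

30.68%

Required annual nominal rate: (1+1.25%)(1+3.27%) − 1 = 4.560875%.
Cumulative over 6 years: (1 + 0.04560875)^6 − 1 ≈ 0.30682.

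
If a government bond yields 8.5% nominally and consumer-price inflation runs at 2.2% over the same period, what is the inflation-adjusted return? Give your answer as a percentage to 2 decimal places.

Real return via the Fisher equation: (1 + 8.5%)/(1 + 2.2%) − 1 = 1.085/1.022 − 1 ≈ 0.06164.

6.16%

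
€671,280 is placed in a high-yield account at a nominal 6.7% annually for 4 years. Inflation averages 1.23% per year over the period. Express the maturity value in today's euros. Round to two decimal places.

Nominal value at maturity: €671,280 × (1 + 6.7%)^4 ≈ €870,084.41.
Price-level factor over 4 years: (1 + 1.23%)^4 ≈ 1.0501152064.
Dividing the nominal maturity value by the price-level factor gives the value in today's money.

€828,560.91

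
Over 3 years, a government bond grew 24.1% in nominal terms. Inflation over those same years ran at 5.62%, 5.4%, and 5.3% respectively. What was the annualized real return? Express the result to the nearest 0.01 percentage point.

Cumulative inflation factor: 1.0562 × 1.054 × 1.053 ≈ 1.17224.
Nominal growth factor: 1.24100. Real growth factor = 1.24100 / 1.17224 ≈ 1.05866.
Annualized: 1.05866^(1/3) − 1 ≈ 0.01918.

1.92%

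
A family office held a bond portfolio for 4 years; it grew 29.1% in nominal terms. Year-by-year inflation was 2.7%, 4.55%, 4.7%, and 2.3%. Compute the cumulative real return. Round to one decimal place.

Cumulative inflation factor: 1.027 × 1.0455 × 1.047 × 1.023 ≈ 1.15005.
Nominal growth factor: 1.29100. Real growth factor = 1.29100 / 1.15005 ≈ 1.12256.
Total real return ≈ 12.2560%.

12.3%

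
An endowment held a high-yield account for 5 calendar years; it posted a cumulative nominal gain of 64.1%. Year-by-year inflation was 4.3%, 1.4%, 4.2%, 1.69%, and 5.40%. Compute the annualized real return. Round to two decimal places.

Cumulative inflation factor: 1.043 × 1.014 × 1.042 × 1.0169 × 1.0540 ≈ 1.18116.
Nominal growth factor: 1.64100. Real growth factor = 1.64100 / 1.18116 ≈ 1.38931.
Annualized: 1.38931^(1/5) − 1 ≈ 0.06797.

6.80%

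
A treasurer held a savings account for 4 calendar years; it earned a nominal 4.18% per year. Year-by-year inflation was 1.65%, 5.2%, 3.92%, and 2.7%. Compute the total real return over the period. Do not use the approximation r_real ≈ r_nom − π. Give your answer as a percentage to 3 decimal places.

3.215%

Cumulative inflation factor: 1.0165 × 1.052 × 1.0392 × 1.027 ≈ 1.14128.
Nominal growth factor: 1.17798. Real growth factor = 1.17798 / 1.14128 ≈ 1.03215.
Total real return ≈ 3.2154%.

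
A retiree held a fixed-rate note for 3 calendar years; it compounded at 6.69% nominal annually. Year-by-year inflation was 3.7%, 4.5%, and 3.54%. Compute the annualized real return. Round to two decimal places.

2.67%

Cumulative inflation factor: 1.037 × 1.045 × 1.0354 ≈ 1.12203.
Nominal growth factor: 1.21443. Real growth factor = 1.21443 / 1.12203 ≈ 1.08235.
Annualized: 1.08235^(1/3) − 1 ≈ 0.02673.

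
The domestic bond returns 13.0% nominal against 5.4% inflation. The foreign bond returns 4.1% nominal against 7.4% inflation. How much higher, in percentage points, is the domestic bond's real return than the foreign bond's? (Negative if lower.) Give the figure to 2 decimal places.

The domestic bond real return: 1.130/1.054 − 1 = 7.211%.
The foreign bond real return: 1.041/1.074 − 1 = -3.073%.
Difference: 7.211 − (-3.073) = 10.284 pp.

10.28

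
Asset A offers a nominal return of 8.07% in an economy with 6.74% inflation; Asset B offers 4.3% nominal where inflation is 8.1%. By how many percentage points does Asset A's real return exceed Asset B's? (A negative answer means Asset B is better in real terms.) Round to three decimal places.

Asset A real return: 1.0807/1.0674 − 1 = 1.2460%.
Asset B real return: 1.043/1.081 − 1 = -3.5153%.
Difference: 1.2460 − (-3.5153) = 4.7613 pp.

4.761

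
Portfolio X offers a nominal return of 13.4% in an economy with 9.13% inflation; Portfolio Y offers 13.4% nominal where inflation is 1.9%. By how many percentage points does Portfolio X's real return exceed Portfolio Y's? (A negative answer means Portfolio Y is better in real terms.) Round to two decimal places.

Portfolio X real return: 1.134/1.0913 − 1 = 3.913%.
Portfolio Y real return: 1.134/1.019 − 1 = 11.286%.
Difference: 3.913 − 11.286 = -7.373 pp.

-7.37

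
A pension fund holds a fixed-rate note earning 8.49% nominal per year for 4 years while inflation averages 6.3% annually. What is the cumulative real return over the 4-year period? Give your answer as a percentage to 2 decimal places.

8.50%

The annual real rate is (1+8.49%)/(1+6.3%) − 1 = 2.0602%.
Compounded over 4 years: (1 + 0.020602)^4 − 1 ≈ 0.08499.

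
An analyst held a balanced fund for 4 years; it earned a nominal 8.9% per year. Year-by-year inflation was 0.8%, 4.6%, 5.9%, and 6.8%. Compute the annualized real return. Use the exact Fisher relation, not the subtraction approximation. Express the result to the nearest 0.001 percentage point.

Cumulative inflation factor: 1.008 × 1.046 × 1.059 × 1.068 ≈ 1.19250.
Nominal growth factor: 1.40641. Real growth factor = 1.40641 / 1.19250 ≈ 1.17938.
Annualized: 1.17938^(1/4) − 1 ≈ 0.04211.

4.211%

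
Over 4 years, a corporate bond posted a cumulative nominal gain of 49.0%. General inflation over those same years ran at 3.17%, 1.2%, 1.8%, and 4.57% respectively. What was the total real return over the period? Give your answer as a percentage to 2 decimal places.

34.06%

Cumulative inflation factor: 1.0317 × 1.012 × 1.018 × 1.0457 ≈ 1.11145.
Nominal growth factor: 1.49000. Real growth factor = 1.49000 / 1.11145 ≈ 1.34059.
Total real return ≈ 34.0595%.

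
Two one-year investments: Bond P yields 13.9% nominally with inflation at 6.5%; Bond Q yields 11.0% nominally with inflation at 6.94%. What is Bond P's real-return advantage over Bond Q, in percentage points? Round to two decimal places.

Bond P real return: 1.139/1.065 − 1 = 6.948%.
Bond Q real return: 1.110/1.0694 − 1 = 3.797%.
Difference: 6.948 − 3.797 = 3.151 pp.

3.15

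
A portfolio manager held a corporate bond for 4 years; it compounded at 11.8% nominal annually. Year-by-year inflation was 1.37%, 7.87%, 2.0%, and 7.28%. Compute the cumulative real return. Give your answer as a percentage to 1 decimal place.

30.6%

Cumulative inflation factor: 1.0137 × 1.0787 × 1.020 × 1.0728 ≈ 1.19655.
Nominal growth factor: 1.56231. Real growth factor = 1.56231 / 1.19655 ≈ 1.30568.
Total real return ≈ 30.5684%.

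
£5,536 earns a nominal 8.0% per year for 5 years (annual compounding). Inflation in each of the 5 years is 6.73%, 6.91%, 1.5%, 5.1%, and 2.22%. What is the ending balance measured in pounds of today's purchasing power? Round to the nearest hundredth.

Nominal value at maturity: £5,536 × (1 + 8.0%)^5 ≈ £8,134.20.
Price-level factor over 5 years: 1.0673 × 1.0691 × 1.015 × 1.051 × 1.0222 ≈ 1.2442552271.
The maturity value deflated by that factor is the answer in today's purchasing power.

£6,537.40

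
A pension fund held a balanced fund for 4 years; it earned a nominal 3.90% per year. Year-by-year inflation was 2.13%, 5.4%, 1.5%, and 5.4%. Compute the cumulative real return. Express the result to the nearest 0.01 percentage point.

1.20%

Cumulative inflation factor: 1.0213 × 1.054 × 1.015 × 1.054 ≈ 1.15160.
Nominal growth factor: 1.16537. Real growth factor = 1.16537 / 1.15160 ≈ 1.01196.
Total real return ≈ 1.1956%.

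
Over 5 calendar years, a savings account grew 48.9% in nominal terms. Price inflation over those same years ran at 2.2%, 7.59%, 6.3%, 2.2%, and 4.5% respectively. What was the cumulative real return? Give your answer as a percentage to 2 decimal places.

Cumulative inflation factor: 1.022 × 1.0759 × 1.063 × 1.022 × 1.045 ≈ 1.24831.
Nominal growth factor: 1.48900. Real growth factor = 1.48900 / 1.24831 ≈ 1.19281.
Total real return ≈ 19.2810%.

19.28%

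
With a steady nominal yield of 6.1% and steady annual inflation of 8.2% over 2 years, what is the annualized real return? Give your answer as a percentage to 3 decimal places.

-1.941%

With constant rates the annual real return is the same each year: (1+6.1%)/(1+8.2%) − 1 = -0.01941.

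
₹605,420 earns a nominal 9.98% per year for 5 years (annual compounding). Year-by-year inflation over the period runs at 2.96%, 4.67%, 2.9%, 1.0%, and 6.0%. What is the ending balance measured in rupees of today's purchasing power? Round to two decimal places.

Nominal value at maturity: ₹605,420 × (1 + 9.98%)^5 ≈ ₹974,148.89.
Price-level factor over 5 years: 1.0296 × 1.0467 × 1.029 × 1.010 × 1.060 ≈ 1.1872259259.
The maturity value deflated by that factor is the answer in today's purchasing power.

₹820,525.28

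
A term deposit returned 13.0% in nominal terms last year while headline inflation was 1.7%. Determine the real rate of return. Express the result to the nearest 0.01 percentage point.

11.11%

Real return via the Fisher equation: (1 + 13.0%)/(1 + 1.7%) − 1 = 1.130/1.017 − 1 ≈ 0.11111.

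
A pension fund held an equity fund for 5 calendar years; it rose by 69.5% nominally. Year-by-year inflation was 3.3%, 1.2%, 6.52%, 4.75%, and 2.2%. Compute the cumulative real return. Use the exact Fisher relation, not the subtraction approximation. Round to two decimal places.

42.18%

Cumulative inflation factor: 1.033 × 1.012 × 1.0652 × 1.0475 × 1.022 ≈ 1.19211.
Nominal growth factor: 1.69500. Real growth factor = 1.69500 / 1.19211 ≈ 1.42185.
Total real return ≈ 42.1847%.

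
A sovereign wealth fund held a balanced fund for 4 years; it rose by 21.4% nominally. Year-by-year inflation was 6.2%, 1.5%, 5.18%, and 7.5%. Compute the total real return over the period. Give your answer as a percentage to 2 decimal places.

Cumulative inflation factor: 1.062 × 1.015 × 1.0518 × 1.075 ≈ 1.21880.
Nominal growth factor: 1.21400. Real growth factor = 1.21400 / 1.21880 ≈ 0.99606.
Total real return ≈ -0.3938%.

-0.39%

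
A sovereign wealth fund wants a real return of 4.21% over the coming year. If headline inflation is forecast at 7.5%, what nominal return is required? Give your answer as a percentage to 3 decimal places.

By the Fisher equation, 1 + r_nom = (1 + 4.21%)(1 + 7.5%) = 1.0421 × 1.075 = 1.1202575.
So r_nom = 12.02575%.

12.026%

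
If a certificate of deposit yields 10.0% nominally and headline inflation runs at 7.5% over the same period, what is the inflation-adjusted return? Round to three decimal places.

2.326%

Real return via the Fisher equation: (1 + 10.0%)/(1 + 7.5%) − 1 = 1.100/1.075 − 1 ≈ 0.02326.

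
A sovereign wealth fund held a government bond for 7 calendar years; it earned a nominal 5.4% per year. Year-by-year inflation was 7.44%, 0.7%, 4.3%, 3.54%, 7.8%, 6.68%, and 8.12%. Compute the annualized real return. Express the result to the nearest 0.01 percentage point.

Cumulative inflation factor: 1.0744 × 1.007 × 1.043 × 1.0354 × 1.078 × 1.0668 × 1.0812 ≈ 1.45277.
Nominal growth factor: 1.44505. Real growth factor = 1.44505 / 1.45277 ≈ 0.99469.
Annualized: 0.99469^(1/7) − 1 ≈ -0.00076.

-0.08%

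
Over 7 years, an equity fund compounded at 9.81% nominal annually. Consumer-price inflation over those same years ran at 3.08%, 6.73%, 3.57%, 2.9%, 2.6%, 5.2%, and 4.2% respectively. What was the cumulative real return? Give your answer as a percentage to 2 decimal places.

46.00%

Cumulative inflation factor: 1.0308 × 1.0673 × 1.0357 × 1.029 × 1.026 × 1.052 × 1.042 ≈ 1.31869.
Nominal growth factor: 1.92528. Real growth factor = 1.92528 / 1.31869 ≈ 1.46000.
Total real return ≈ 45.9998%.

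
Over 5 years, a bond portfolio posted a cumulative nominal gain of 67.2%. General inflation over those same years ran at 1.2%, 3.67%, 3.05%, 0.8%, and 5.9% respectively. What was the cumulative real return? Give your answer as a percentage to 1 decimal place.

Cumulative inflation factor: 1.012 × 1.0367 × 1.0305 × 1.008 × 1.059 ≈ 1.15409.
Nominal growth factor: 1.67200. Real growth factor = 1.67200 / 1.15409 ≈ 1.44877.
Total real return ≈ 44.8766%.

44.9%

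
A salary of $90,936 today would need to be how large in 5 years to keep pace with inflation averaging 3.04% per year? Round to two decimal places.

Cumulative price-level factor: (1+3.04%)^5 ≈ 1.1615268410.
Multiplying $90,936 by the price-level factor gives the future nominal sum.

$105,624.60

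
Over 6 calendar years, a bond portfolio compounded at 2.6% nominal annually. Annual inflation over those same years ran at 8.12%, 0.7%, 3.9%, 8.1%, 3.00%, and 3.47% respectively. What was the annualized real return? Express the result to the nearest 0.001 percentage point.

Cumulative inflation factor: 1.0812 × 1.007 × 1.039 × 1.081 × 1.0300 × 1.0347 ≈ 1.30325.
Nominal growth factor: 1.16650. Real growth factor = 1.16650 / 1.30325 ≈ 0.89507.
Annualized: 0.89507^(1/6) − 1 ≈ -0.01831.

-1.831%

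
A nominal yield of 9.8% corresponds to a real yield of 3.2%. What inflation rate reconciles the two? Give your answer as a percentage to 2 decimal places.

6.40%

From (1+r_nom) = (1+r_real)(1+π), we get 1+π = (1 + 9.8%)/(1 + 3.2%) = 1.098/1.032 ≈ 1.06395.
So π ≈ 6.3953%.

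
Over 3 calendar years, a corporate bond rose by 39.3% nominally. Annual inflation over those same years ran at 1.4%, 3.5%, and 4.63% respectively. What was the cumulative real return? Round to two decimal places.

Cumulative inflation factor: 1.014 × 1.035 × 1.0463 ≈ 1.09808.
Nominal growth factor: 1.39300. Real growth factor = 1.39300 / 1.09808 ≈ 1.26858.
Total real return ≈ 26.8576%.

26.86%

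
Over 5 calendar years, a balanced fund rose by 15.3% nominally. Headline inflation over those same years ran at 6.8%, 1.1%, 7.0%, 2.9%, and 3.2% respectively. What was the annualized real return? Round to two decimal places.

-1.23%

Cumulative inflation factor: 1.068 × 1.011 × 1.070 × 1.029 × 1.032 ≈ 1.22688.
Nominal growth factor: 1.15300. Real growth factor = 1.15300 / 1.22688 ≈ 0.93978.
Annualized: 0.93978^(1/5) − 1 ≈ -0.01234.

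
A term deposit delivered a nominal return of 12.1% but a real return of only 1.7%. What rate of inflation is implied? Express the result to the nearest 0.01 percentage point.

From (1+r_nom) = (1+r_real)(1+π), we get 1+π = (1 + 12.1%)/(1 + 1.7%) = 1.121/1.017 ≈ 1.10226.
So π ≈ 10.2262%.

10.23%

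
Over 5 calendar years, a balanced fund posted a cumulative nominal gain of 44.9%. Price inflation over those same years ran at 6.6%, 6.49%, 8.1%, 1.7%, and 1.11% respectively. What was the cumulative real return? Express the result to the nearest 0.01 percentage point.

14.83%

Cumulative inflation factor: 1.066 × 1.0649 × 1.081 × 1.017 × 1.0111 ≈ 1.26185.
Nominal growth factor: 1.44900. Real growth factor = 1.44900 / 1.26185 ≈ 1.14832.
Total real return ≈ 14.8316%.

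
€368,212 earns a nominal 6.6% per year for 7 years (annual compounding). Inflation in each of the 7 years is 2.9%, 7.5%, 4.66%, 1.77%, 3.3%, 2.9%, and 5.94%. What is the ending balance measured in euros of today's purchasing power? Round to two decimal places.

Nominal value at maturity: €368,212 × (1 + 6.6%)^7 ≈ €575,968.02.
Price-level factor over 7 years: 1.029 × 1.075 × 1.0466 × 1.0177 × 1.033 × 1.029 × 1.0594 ≈ 1.3267833377.
Dividing the nominal maturity value by the price-level factor gives the value in today's money.

€434,108.57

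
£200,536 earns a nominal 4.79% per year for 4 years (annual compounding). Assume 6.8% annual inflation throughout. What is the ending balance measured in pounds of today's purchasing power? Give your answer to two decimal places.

£185,860.33

Nominal value at maturity: £200,536 × (1 + 4.79%)^4 ≈ £241,808.58.
Price-level factor over 4 years: (1 + 6.8%)^4 ≈ 1.3010231094.
Dividing the nominal maturity value by the price-level factor gives the value in today's money.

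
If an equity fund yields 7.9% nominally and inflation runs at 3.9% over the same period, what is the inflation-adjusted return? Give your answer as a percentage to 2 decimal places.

Real return via the Fisher equation: (1 + 7.9%)/(1 + 3.9%) − 1 = 1.079/1.039 − 1 ≈ 0.03850.

3.85%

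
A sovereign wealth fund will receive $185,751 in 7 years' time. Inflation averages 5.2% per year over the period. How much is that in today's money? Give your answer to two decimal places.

Price-level factor over 7 years: (1 + 5.2%)^7 ≈ 1.4259693103.
Purchasing power today: $185,751 divided by that factor.

$130,262.97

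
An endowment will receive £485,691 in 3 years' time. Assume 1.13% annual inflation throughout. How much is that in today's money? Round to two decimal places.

Price-level factor over 3 years: (1 + 1.13%)^3 ≈ 1.0342845129.
Purchasing power today: £485,691 divided by that factor.

£469,591.29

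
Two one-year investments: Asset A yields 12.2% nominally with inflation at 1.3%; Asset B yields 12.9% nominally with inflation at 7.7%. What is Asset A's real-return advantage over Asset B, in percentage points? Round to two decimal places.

Asset A real return: 1.122/1.013 − 1 = 10.760%.
Asset B real return: 1.129/1.077 − 1 = 4.828%.
Difference: 10.760 − 4.828 = 5.932 pp.

5.93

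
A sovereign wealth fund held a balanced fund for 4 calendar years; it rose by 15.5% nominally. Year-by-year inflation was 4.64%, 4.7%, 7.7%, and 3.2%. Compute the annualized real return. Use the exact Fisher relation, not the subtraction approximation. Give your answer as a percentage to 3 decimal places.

-1.313%

Cumulative inflation factor: 1.0464 × 1.047 × 1.077 × 1.032 ≈ 1.21770.
Nominal growth factor: 1.15500. Real growth factor = 1.15500 / 1.21770 ≈ 0.94851.
Annualized: 0.94851^(1/4) − 1 ≈ -0.01313.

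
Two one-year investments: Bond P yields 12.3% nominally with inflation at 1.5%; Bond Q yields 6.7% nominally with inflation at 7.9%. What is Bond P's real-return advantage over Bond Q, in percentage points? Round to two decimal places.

Bond P real return: 1.123/1.015 − 1 = 10.640%.
Bond Q real return: 1.067/1.079 − 1 = -1.112%.
Difference: 10.640 − (-1.112) = 11.752 pp.

11.75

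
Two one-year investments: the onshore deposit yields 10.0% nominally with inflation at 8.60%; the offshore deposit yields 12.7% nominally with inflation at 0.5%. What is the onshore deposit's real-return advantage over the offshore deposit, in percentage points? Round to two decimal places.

The onshore deposit real return: 1.100/1.0860 − 1 = 1.289%.
The offshore deposit real return: 1.127/1.005 − 1 = 12.139%.
Difference: 1.289 − 12.139 = -10.850 pp.

-10.85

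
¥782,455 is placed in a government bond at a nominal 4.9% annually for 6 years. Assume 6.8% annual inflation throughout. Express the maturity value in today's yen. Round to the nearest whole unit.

Nominal value at maturity: ¥782,455 × (1 + 4.9%)^6 ≈ ¥1,042,587.
Price-level factor over 6 years: (1 + 6.8%)^6 ≈ 1.4839781831.
The maturity value deflated by that factor is the answer in today's purchasing power.

¥702,562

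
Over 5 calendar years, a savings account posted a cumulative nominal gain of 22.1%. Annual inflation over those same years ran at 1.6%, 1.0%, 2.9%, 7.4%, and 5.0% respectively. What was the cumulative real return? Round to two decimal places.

2.54%

Cumulative inflation factor: 1.016 × 1.010 × 1.029 × 1.074 × 1.050 ≈ 1.19076.
Nominal growth factor: 1.22100. Real growth factor = 1.22100 / 1.19076 ≈ 1.02540.
Total real return ≈ 2.5396%.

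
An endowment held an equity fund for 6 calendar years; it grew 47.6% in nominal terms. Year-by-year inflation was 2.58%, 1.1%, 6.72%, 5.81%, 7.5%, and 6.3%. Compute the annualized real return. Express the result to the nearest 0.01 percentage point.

1.65%

Cumulative inflation factor: 1.0258 × 1.011 × 1.0672 × 1.0581 × 1.075 × 1.063 ≈ 1.33822.
Nominal growth factor: 1.47600. Real growth factor = 1.47600 / 1.33822 ≈ 1.10296.
Annualized: 1.10296^(1/6) − 1 ≈ 0.01647.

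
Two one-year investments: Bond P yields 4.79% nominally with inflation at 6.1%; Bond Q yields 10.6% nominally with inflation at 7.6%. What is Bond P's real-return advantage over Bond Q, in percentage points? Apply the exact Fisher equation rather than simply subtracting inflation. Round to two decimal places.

Bond P real return: 1.0479/1.061 − 1 = -1.235%.
Bond Q real return: 1.106/1.076 − 1 = 2.788%.
Difference: -1.235 − 2.788 = -4.023 pp.

-4.02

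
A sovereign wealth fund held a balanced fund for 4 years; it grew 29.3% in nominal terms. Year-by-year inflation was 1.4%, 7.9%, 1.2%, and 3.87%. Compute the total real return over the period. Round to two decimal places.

Cumulative inflation factor: 1.014 × 1.079 × 1.012 × 1.0387 ≈ 1.15009.
Nominal growth factor: 1.29300. Real growth factor = 1.29300 / 1.15009 ≈ 1.12426.
Total real return ≈ 12.4264%.

12.43%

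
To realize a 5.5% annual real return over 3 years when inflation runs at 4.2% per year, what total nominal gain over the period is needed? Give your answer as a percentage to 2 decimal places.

32.85%

Required annual nominal rate: (1+5.5%)(1+4.2%) − 1 = 9.931%.
Cumulative over 3 years: (1 + 0.09931)^3 − 1 ≈ 0.32850.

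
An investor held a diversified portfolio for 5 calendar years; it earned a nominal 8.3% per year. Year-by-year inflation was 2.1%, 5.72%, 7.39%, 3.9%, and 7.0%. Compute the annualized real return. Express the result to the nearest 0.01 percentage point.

Cumulative inflation factor: 1.021 × 1.0572 × 1.0739 × 1.039 × 1.070 ≈ 1.28868.
Nominal growth factor: 1.48985. Real growth factor = 1.48985 / 1.28868 ≈ 1.15610.
Annualized: 1.15610^(1/5) − 1 ≈ 0.02944.

2.94%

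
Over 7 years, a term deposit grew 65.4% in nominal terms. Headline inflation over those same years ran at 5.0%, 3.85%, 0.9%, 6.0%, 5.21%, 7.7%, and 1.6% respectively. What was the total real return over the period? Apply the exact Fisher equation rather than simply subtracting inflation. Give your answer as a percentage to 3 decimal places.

Cumulative inflation factor: 1.050 × 1.0385 × 1.009 × 1.060 × 1.0521 × 1.077 × 1.016 ≈ 1.34264.
Nominal growth factor: 1.65400. Real growth factor = 1.65400 / 1.34264 ≈ 1.23190.
Total real return ≈ 23.1902%.

23.190%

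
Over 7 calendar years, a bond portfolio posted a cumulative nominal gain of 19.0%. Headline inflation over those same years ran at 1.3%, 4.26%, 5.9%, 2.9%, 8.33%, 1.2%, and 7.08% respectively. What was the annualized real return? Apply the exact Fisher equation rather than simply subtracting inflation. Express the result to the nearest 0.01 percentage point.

Cumulative inflation factor: 1.013 × 1.0426 × 1.059 × 1.029 × 1.0833 × 1.012 × 1.0708 ≈ 1.35106.
Nominal growth factor: 1.19000. Real growth factor = 1.19000 / 1.35106 ≈ 0.88079.
Annualized: 0.88079^(1/7) − 1 ≈ -0.01797.

-1.80%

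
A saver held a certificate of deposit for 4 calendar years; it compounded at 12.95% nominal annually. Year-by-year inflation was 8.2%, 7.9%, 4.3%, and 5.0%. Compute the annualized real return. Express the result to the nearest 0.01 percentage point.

Cumulative inflation factor: 1.082 × 1.079 × 1.043 × 1.050 ≈ 1.27856.
Nominal growth factor: 1.62759. Real growth factor = 1.62759 / 1.27856 ≈ 1.27298.
Annualized: 1.27298^(1/4) − 1 ≈ 0.06220.

6.22%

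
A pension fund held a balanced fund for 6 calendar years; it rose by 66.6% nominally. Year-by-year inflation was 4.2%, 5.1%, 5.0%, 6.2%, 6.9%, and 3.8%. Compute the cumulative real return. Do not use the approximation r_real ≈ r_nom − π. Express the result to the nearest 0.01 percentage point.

22.95%

Cumulative inflation factor: 1.042 × 1.051 × 1.050 × 1.062 × 1.069 × 1.038 ≈ 1.35506.
Nominal growth factor: 1.66600. Real growth factor = 1.66600 / 1.35506 ≈ 1.22946.
Total real return ≈ 22.9464%.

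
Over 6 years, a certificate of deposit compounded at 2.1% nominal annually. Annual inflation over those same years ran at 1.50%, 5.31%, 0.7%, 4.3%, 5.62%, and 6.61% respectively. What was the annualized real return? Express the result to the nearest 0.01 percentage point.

-1.81%

Cumulative inflation factor: 1.0150 × 1.0531 × 1.007 × 1.043 × 1.0562 × 1.0661 ≈ 1.26414.
Nominal growth factor: 1.13280. Real growth factor = 1.13280 / 1.26414 ≈ 0.89611.
Annualized: 0.89611^(1/6) − 1 ≈ -0.01812.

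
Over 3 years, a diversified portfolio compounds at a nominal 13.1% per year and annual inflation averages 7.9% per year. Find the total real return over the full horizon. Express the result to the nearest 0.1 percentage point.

The annual real rate is (1+13.1%)/(1+7.9%) − 1 = 4.8193%.
Compounded over 3 years: (1 + 0.048193)^3 − 1 ≈ 0.15166.

15.2%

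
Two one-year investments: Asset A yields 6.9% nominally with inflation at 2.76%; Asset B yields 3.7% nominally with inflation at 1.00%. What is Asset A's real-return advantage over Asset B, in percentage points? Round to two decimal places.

1.36

Asset A real return: 1.069/1.0276 − 1 = 4.029%.
Asset B real return: 1.037/1.0100 − 1 = 2.673%.
Difference: 4.029 − 2.673 = 1.356 pp.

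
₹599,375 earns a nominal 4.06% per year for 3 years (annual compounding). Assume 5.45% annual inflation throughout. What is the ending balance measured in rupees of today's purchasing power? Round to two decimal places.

₹575,983.89

Nominal value at maturity: ₹599,375 × (1 + 4.06%)^3 ≈ ₹675,382.94.
Price-level factor over 3 years: (1 + 5.45%)^3 ≈ 1.1725726286.
Dividing the nominal maturity value by the price-level factor gives the value in today's money.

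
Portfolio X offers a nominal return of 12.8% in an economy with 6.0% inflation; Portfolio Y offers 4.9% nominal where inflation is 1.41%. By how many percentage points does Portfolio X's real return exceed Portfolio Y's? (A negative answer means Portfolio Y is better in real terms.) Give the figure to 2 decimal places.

2.97

Portfolio X real return: 1.128/1.060 − 1 = 6.415%.
Portfolio Y real return: 1.049/1.0141 − 1 = 3.441%.
Difference: 6.415 − 3.441 = 2.974 pp.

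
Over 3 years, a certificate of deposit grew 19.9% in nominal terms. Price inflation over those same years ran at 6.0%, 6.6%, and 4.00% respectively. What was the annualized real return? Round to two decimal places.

Cumulative inflation factor: 1.060 × 1.066 × 1.0400 ≈ 1.17516.
Nominal growth factor: 1.19900. Real growth factor = 1.19900 / 1.17516 ≈ 1.02029.
Annualized: 1.02029^(1/3) − 1 ≈ 0.00672.

0.67%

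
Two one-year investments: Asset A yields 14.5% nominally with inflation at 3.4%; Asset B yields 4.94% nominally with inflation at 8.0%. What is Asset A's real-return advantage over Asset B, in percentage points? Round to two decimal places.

Asset A real return: 1.145/1.034 − 1 = 10.735%.
Asset B real return: 1.0494/1.080 − 1 = -2.833%.
Difference: 10.735 − (-2.833) = 13.568 pp.

13.57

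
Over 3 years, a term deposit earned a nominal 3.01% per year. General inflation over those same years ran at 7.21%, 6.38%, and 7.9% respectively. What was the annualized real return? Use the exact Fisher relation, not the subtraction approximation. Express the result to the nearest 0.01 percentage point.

-3.87%

Cumulative inflation factor: 1.0721 × 1.0638 × 1.079 ≈ 1.23060.
Nominal growth factor: 1.09305. Real growth factor = 1.09305 / 1.23060 ≈ 0.88822.
Annualized: 0.88822^(1/3) − 1 ≈ -0.03874.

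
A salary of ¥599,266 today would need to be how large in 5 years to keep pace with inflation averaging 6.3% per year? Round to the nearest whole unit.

Cumulative price-level factor: (1+6.3%)^5 ≈ 1.3572702272.
The nominal amount required is ¥599,266 scaled up by that factor.

¥813,366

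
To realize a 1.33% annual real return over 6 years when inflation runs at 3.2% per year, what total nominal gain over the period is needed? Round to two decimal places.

30.77%

Required annual nominal rate: (1+1.33%)(1+3.2%) − 1 = 4.57256%.
Cumulative over 6 years: (1 + 0.0457256)^6 − 1 ≈ 0.30769.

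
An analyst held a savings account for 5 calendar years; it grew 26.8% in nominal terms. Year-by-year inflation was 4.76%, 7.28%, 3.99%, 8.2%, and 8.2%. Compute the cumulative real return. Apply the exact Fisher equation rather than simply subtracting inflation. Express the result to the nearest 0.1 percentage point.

Cumulative inflation factor: 1.0476 × 1.0728 × 1.0399 × 1.082 × 1.082 ≈ 1.36823.
Nominal growth factor: 1.26800. Real growth factor = 1.26800 / 1.36823 ≈ 0.92674.
Total real return ≈ -7.3258%.

-7.3%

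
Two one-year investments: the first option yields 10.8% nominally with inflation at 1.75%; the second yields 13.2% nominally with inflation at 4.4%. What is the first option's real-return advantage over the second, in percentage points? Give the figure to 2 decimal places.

The first option real return: 1.108/1.0175 − 1 = 8.894%.
The second real return: 1.132/1.044 − 1 = 8.429%.
Difference: 8.894 − 8.429 = 0.465 pp.

0.47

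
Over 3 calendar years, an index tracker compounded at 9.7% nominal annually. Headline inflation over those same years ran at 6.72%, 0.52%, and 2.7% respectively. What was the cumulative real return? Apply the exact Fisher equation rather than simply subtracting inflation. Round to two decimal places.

Cumulative inflation factor: 1.0672 × 1.0052 × 1.027 ≈ 1.10171.
Nominal growth factor: 1.32014. Real growth factor = 1.32014 / 1.10171 ≈ 1.19826.
Total real return ≈ 19.8260%.

19.83%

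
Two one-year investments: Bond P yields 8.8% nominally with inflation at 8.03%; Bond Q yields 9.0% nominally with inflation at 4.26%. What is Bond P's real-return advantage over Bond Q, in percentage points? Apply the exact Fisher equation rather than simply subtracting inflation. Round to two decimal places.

-3.83

Bond P real return: 1.088/1.0803 − 1 = 0.713%.
Bond Q real return: 1.090/1.0426 − 1 = 4.546%.
Difference: 0.713 − 4.546 = -3.833 pp.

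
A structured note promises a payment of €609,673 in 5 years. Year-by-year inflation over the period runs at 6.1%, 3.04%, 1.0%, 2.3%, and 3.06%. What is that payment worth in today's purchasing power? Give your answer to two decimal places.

Price-level factor over 5 years: 1.061 × 1.0304 × 1.010 × 1.023 × 1.0306 ≈ 1.1641484910.
Purchasing power today: €609,673 divided by that factor.

€523,707.25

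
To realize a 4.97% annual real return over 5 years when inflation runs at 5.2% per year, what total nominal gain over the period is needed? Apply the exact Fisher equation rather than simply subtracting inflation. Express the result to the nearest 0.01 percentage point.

Required annual nominal rate: (1+4.97%)(1+5.2%) − 1 = 10.42844%.
Cumulative over 5 years: (1 + 0.1042844)^5 − 1 ≈ 0.64212.

64.21%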